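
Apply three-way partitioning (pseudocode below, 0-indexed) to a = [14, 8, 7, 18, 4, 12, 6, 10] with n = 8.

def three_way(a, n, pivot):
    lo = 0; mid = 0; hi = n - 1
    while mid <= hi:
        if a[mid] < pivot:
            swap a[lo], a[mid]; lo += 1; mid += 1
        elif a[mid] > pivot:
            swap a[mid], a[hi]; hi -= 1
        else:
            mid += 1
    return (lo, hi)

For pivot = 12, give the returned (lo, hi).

(5, 5)

pivot = 12; lo=0, mid=0, hi=7
a[mid]=14>12: swap a[0],a[7]; hi=6 → [10, 8, 7, 18, 4, 12, 6, 14]
a[mid]=10<12: swap a[0],a[0]; lo=1,mid=1 → [10, 8, 7, 18, 4, 12, 6, 14]
a[mid]=8<12: swap a[1],a[1]; lo=2,mid=2 → [10, 8, 7, 18, 4, 12, 6, 14]
a[mid]=7<12: swap a[2],a[2]; lo=3,mid=3 → [10, 8, 7, 18, 4, 12, 6, 14]
a[mid]=18>12: swap a[3],a[6]; hi=5 → [10, 8, 7, 6, 4, 12, 18, 14]
a[mid]=6<12: swap a[3],a[3]; lo=4,mid=4 → [10, 8, 7, 6, 4, 12, 18, 14]
a[mid]=4<12: swap a[4],a[4]; lo=5,mid=5 → [10, 8, 7, 6, 4, 12, 18, 14]
a[mid]=12=12: mid=6
end: lo=5, hi=5; a = [10, 8, 7, 6, 4, 12, 18, 14]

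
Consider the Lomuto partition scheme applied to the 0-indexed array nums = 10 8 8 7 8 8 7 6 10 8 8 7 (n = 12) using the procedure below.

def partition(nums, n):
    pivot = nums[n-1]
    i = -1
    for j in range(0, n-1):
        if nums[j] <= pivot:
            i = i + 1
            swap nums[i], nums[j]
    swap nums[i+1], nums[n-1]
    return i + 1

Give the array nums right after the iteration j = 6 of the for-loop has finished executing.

pivot = nums[11] = 7; i = -1
j=0: nums[0]=10 > 7 → no swap
j=1: nums[1]=8 > 7 → no swap
j=2: nums[2]=8 > 7 → no swap
j=3: nums[3]=7 ≤ 7 → i=0, swap nums[0],nums[3] → 7 8 8 10 8 8 7 6 10 8 8 7
j=4: nums[4]=8 > 7 → no swap
j=5: nums[5]=8 > 7 → no swap
j=6: nums[6]=7 ≤ 7 → i=1, swap nums[1],nums[6] → 7 7 8 10 8 8 8 6 10 8 8 7
(after j=6) nums = 7 7 8 10 8 8 8 6 10 8 8 7

7 7 8 10 8 8 8 6 10 8 8 7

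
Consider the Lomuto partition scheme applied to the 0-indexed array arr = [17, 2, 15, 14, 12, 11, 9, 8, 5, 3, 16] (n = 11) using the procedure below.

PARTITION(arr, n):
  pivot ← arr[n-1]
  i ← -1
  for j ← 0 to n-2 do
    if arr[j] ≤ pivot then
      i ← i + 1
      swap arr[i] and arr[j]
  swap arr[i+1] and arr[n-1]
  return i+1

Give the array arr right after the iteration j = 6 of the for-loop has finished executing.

[2, 15, 14, 12, 11, 9, 17, 8, 5, 3, 16]

pivot = arr[10] = 16; i = -1
j=0: arr[0]=17 > 16 → no swap
j=1: arr[1]=2 ≤ 16 → i=0, swap arr[0],arr[1] → [2, 17, 15, 14, 12, 11, 9, 8, 5, 3, 16]
j=2: arr[2]=15 ≤ 16 → i=1, swap arr[1],arr[2] → [2, 15, 17, 14, 12, 11, 9, 8, 5, 3, 16]
j=3: arr[3]=14 ≤ 16 → i=2, swap arr[2],arr[3] → [2, 15, 14, 17, 12, 11, 9, 8, 5, 3, 16]
j=4: arr[4]=12 ≤ 16 → i=3, swap arr[3],arr[4] → [2, 15, 14, 12, 17, 11, 9, 8, 5, 3, 16]
j=5: arr[5]=11 ≤ 16 → i=4, swap arr[4],arr[5] → [2, 15, 14, 12, 11, 17, 9, 8, 5, 3, 16]
j=6: arr[6]=9 ≤ 16 → i=5, swap arr[5],arr[6] → [2, 15, 14, 12, 11, 9, 17, 8, 5, 3, 16]
(after j=6) arr = [2, 15, 14, 12, 11, 9, 17, 8, 5, 3, 16]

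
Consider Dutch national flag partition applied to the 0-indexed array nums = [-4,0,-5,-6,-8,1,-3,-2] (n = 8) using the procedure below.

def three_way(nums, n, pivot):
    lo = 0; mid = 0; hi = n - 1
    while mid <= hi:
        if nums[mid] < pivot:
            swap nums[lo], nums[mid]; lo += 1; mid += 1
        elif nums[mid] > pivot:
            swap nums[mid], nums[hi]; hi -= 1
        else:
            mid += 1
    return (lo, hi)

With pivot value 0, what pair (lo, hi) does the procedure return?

lo=0 mid=0 hi=7
-4<0: swap(0,0), lo=1 mid=1 ⇒ [-4,0,-5,-6,-8,1,-3,-2]
0=0: mid=2
-5<0: swap(1,2), lo=2 mid=3 ⇒ [-4,-5,0,-6,-8,1,-3,-2]
-6<0: swap(2,3), lo=3 mid=4 ⇒ [-4,-5,-6,0,-8,1,-3,-2]
-8<0: swap(3,4), lo=4 mid=5 ⇒ [-4,-5,-6,-8,0,1,-3,-2]
1>0: swap(5,7), hi=6 ⇒ [-4,-5,-6,-8,0,-2,-3,1]
-2<0: swap(4,5), lo=5 mid=6 ⇒ [-4,-5,-6,-8,-2,0,-3,1]
-3<0: swap(5,6), lo=6 mid=7 ⇒ [-4,-5,-6,-8,-2,-3,0,1]
done. lo=6 hi=6; nums=[-4,-5,-6,-8,-2,-3,0,1]

(6, 6)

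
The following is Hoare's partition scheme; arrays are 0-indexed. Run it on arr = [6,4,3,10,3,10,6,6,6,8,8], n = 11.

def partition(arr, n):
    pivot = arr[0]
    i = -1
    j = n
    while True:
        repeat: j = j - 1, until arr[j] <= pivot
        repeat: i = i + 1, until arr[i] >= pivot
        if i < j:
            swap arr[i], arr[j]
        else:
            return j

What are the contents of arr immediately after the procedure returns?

[6,4,3,6,3,6,10,10,6,8,8]

pivot=6
j stops at 8 (6), i stops at 0 (6); swap ⇒ [6,4,3,10,3,10,6,6,6,8,8]
j stops at 7 (6), i stops at 3 (10); swap ⇒ [6,4,3,6,3,10,6,10,6,8,8]
j stops at 6 (6), i stops at 5 (10); swap ⇒ [6,4,3,6,3,6,10,10,6,8,8]
j stops at 5, i stops at 6; i≥j ⇒ return 5. arr=[6,4,3,6,3,6,10,10,6,8,8]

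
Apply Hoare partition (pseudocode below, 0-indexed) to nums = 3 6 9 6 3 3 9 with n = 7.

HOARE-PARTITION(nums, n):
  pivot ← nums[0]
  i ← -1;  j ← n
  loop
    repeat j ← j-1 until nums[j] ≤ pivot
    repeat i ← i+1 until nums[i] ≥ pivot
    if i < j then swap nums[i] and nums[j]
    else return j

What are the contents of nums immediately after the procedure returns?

3 3 9 6 6 3 9

pivot = nums[0] = 3; i = -1, j = 7
j→5 (nums[5]=3≤3), i→0 (nums[0]=3≥3); i<j, swap → 3 6 9 6 3 3 9
j→4 (nums[4]=3≤3), i→1 (nums[1]=6≥3); i<j, swap → 3 3 9 6 6 3 9
j→1, i→2; i≥j, return j=1. nums = 3 3 9 6 6 3 9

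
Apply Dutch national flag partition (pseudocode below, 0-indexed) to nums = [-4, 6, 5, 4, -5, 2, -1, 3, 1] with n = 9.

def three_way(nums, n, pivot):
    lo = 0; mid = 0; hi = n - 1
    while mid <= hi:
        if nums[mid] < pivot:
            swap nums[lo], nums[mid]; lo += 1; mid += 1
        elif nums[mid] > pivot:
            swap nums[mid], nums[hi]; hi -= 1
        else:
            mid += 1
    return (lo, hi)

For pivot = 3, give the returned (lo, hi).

pivot = 3; lo=0, mid=0, hi=8
nums[mid]=-4<3: swap nums[0],nums[0]; lo=1,mid=1 → [-4, 6, 5, 4, -5, 2, -1, 3, 1]
nums[mid]=6>3: swap nums[1],nums[8]; hi=7 → [-4, 1, 5, 4, -5, 2, -1, 3, 6]
nums[mid]=1<3: swap nums[1],nums[1]; lo=2,mid=2 → [-4, 1, 5, 4, -5, 2, -1, 3, 6]
nums[mid]=5>3: swap nums[2],nums[7]; hi=6 → [-4, 1, 3, 4, -5, 2, -1, 5, 6]
nums[mid]=3=3: mid=3
nums[mid]=4>3: swap nums[3],nums[6]; hi=5 → [-4, 1, 3, -1, -5, 2, 4, 5, 6]
nums[mid]=-1<3: swap nums[2],nums[3]; lo=3,mid=4 → [-4, 1, -1, 3, -5, 2, 4, 5, 6]
nums[mid]=-5<3: swap nums[3],nums[4]; lo=4,mid=5 → [-4, 1, -1, -5, 3, 2, 4, 5, 6]
nums[mid]=2<3: swap nums[4],nums[5]; lo=5,mid=6 → [-4, 1, -1, -5, 2, 3, 4, 5, 6]
end: lo=5, hi=5; nums = [-4, 1, -1, -5, 2, 3, 4, 5, 6]

(5, 5)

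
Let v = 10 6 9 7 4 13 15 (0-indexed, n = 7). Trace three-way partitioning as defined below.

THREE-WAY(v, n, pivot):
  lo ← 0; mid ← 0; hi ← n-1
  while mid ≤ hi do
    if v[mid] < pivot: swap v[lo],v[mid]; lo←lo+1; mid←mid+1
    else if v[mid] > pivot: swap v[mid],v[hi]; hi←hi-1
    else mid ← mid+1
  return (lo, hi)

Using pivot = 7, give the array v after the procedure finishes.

pivot = 7; lo=0, mid=0, hi=6
v[mid]=10>7: swap v[0],v[6]; hi=5 → 15 6 9 7 4 13 10
v[mid]=15>7: swap v[0],v[5]; hi=4 → 13 6 9 7 4 15 10
v[mid]=13>7: swap v[0],v[4]; hi=3 → 4 6 9 7 13 15 10
v[mid]=4<7: swap v[0],v[0]; lo=1,mid=1 → 4 6 9 7 13 15 10
v[mid]=6<7: swap v[1],v[1]; lo=2,mid=2 → 4 6 9 7 13 15 10
v[mid]=9>7: swap v[2],v[3]; hi=2 → 4 6 7 9 13 15 10
v[mid]=7=7: mid=3
end: lo=2, hi=2; v = 4 6 7 9 13 15 10

4 6 7 9 13 15 10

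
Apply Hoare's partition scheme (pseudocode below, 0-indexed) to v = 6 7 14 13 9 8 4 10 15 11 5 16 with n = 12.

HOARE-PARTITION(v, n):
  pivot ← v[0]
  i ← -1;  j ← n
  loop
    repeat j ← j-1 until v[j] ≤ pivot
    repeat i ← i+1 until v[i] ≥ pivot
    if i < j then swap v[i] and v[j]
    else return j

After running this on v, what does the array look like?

pivot=6
j stops at 10 (5), i stops at 0 (6); swap ⇒ 5 7 14 13 9 8 4 10 15 11 6 16
j stops at 6 (4), i stops at 1 (7); swap ⇒ 5 4 14 13 9 8 7 10 15 11 6 16
j stops at 1, i stops at 2; i≥j ⇒ return 1. v=5 4 14 13 9 8 7 10 15 11 6 16

5 4 14 13 9 8 7 10 15 11 6 16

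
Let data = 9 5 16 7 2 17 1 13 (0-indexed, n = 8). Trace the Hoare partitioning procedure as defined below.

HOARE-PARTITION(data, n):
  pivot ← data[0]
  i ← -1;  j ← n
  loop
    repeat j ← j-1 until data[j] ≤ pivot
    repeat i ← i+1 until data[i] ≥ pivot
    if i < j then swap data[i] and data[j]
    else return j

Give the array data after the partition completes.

1 5 2 7 16 17 9 13

pivot = data[0] = 9; i = -1, j = 8
j→6 (data[6]=1≤9), i→0 (data[0]=9≥9); i<j, swap → 1 5 16 7 2 17 9 13
j→4 (data[4]=2≤9), i→2 (data[2]=16≥9); i<j, swap → 1 5 2 7 16 17 9 13
j→3, i→4; i≥j, return j=3. data = 1 5 2 7 16 17 9 13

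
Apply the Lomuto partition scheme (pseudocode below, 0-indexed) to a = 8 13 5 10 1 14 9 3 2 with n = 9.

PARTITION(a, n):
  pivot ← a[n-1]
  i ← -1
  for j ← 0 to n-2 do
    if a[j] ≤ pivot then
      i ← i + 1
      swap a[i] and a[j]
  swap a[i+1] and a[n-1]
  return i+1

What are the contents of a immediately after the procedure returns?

pivot = a[8] = 2; i = -1
j=0: a[0]=8 > 2 → no swap
j=1: a[1]=13 > 2 → no swap
j=2: a[2]=5 > 2 → no swap
j=3: a[3]=10 > 2 → no swap
j=4: a[4]=1 ≤ 2 → i=0, swap a[0],a[4] → 1 13 5 10 8 14 9 3 2
j=5: a[5]=14 > 2 → no swap
j=6: a[6]=9 > 2 → no swap
j=7: a[7]=3 > 2 → no swap
final swap a[1],a[8] → 1 2 5 10 8 14 9 3 13; return 1

1 2 5 10 8 14 9 3 13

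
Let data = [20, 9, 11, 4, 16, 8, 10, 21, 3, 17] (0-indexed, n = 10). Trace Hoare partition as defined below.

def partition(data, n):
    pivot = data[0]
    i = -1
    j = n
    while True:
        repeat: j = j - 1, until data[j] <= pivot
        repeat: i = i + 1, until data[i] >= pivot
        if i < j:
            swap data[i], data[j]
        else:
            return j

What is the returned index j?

pivot=20
j stops at 9 (17), i stops at 0 (20); swap ⇒ [17, 9, 11, 4, 16, 8, 10, 21, 3, 20]
j stops at 8 (3), i stops at 7 (21); swap ⇒ [17, 9, 11, 4, 16, 8, 10, 3, 21, 20]
j stops at 7, i stops at 8; i≥j ⇒ return 7. data=[17, 9, 11, 4, 16, 8, 10, 3, 21, 20]

7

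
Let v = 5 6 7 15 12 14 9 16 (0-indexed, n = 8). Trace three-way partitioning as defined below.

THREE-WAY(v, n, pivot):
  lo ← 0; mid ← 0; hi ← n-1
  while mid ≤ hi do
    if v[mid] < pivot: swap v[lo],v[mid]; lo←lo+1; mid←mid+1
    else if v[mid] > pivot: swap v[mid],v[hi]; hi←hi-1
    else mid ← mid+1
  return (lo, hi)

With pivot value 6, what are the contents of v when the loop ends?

5 6 15 12 14 9 16 7

lo=0 mid=0 hi=7
5<6: swap(0,0), lo=1 mid=1 ⇒ 5 6 7 15 12 14 9 16
6=6: mid=2
7>6: swap(2,7), hi=6 ⇒ 5 6 16 15 12 14 9 7
16>6: swap(2,6), hi=5 ⇒ 5 6 9 15 12 14 16 7
9>6: swap(2,5), hi=4 ⇒ 5 6 14 15 12 9 16 7
14>6: swap(2,4), hi=3 ⇒ 5 6 12 15 14 9 16 7
12>6: swap(2,3), hi=2 ⇒ 5 6 15 12 14 9 16 7
15>6: swap(2,2), hi=1 ⇒ 5 6 15 12 14 9 16 7
done. lo=1 hi=1; v=5 6 15 12 14 9 16 7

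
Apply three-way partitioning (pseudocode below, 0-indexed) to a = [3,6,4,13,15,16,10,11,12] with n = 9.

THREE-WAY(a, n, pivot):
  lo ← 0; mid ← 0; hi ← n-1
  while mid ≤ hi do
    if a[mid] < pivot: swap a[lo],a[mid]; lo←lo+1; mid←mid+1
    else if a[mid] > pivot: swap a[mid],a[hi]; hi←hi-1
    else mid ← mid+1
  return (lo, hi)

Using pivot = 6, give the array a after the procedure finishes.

pivot = 6; lo=0, mid=0, hi=8
a[mid]=3<6: swap a[0],a[0]; lo=1,mid=1 → [3,6,4,13,15,16,10,11,12]
a[mid]=6=6: mid=2
a[mid]=4<6: swap a[1],a[2]; lo=2,mid=3 → [3,4,6,13,15,16,10,11,12]
a[mid]=13>6: swap a[3],a[8]; hi=7 → [3,4,6,12,15,16,10,11,13]
a[mid]=12>6: swap a[3],a[7]; hi=6 → [3,4,6,11,15,16,10,12,13]
a[mid]=11>6: swap a[3],a[6]; hi=5 → [3,4,6,10,15,16,11,12,13]
a[mid]=10>6: swap a[3],a[5]; hi=4 → [3,4,6,16,15,10,11,12,13]
a[mid]=16>6: swap a[3],a[4]; hi=3 → [3,4,6,15,16,10,11,12,13]
a[mid]=15>6: swap a[3],a[3]; hi=2 → [3,4,6,15,16,10,11,12,13]
end: lo=2, hi=2; a = [3,4,6,15,16,10,11,12,13]

[3,4,6,15,16,10,11,12,13]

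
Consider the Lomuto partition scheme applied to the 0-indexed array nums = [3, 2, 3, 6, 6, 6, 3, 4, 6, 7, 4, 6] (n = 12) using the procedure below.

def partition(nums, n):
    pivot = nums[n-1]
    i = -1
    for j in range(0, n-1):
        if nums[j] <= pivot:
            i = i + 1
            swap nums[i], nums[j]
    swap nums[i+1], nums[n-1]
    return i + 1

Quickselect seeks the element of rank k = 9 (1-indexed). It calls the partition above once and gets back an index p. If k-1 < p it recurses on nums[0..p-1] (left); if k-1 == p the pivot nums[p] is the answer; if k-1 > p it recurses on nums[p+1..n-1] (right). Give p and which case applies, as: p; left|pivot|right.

pivot=6, i=-1
j=0: 3≤6, i=0, swap(0,0) ⇒ [3, 2, 3, 6, 6, 6, 3, 4, 6, 7, 4, 6]
j=1: 2≤6, i=1, swap(1,1) ⇒ [3, 2, 3, 6, 6, 6, 3, 4, 6, 7, 4, 6]
j=2: 3≤6, i=2, swap(2,2) ⇒ [3, 2, 3, 6, 6, 6, 3, 4, 6, 7, 4, 6]
j=3: 6≤6, i=3, swap(3,3) ⇒ [3, 2, 3, 6, 6, 6, 3, 4, 6, 7, 4, 6]
j=4: 6≤6, i=4, swap(4,4) ⇒ [3, 2, 3, 6, 6, 6, 3, 4, 6, 7, 4, 6]
j=5: 6≤6, i=5, swap(5,5) ⇒ [3, 2, 3, 6, 6, 6, 3, 4, 6, 7, 4, 6]
j=6: 3≤6, i=6, swap(6,6) ⇒ [3, 2, 3, 6, 6, 6, 3, 4, 6, 7, 4, 6]
j=7: 4≤6, i=7, swap(7,7) ⇒ [3, 2, 3, 6, 6, 6, 3, 4, 6, 7, 4, 6]
j=8: 6≤6, i=8, swap(8,8) ⇒ [3, 2, 3, 6, 6, 6, 3, 4, 6, 7, 4, 6]
j=9: 7>6, skip
j=10: 4≤6, i=9, swap(9,10) ⇒ [3, 2, 3, 6, 6, 6, 3, 4, 6, 4, 7, 6]
swap(10,11) ⇒ [3, 2, 3, 6, 6, 6, 3, 4, 6, 4, 6, 7]; return 10
p = 10; k-1 = 8 < 10 ⇒ left

10; left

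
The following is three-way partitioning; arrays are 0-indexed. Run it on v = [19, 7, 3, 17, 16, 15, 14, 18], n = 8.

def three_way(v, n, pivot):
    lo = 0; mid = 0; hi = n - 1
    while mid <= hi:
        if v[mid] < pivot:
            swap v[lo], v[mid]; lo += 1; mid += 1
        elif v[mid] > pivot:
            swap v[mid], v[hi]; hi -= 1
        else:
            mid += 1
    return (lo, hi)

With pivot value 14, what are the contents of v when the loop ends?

lo=0 mid=0 hi=7
19>14: swap(0,7), hi=6 ⇒ [18, 7, 3, 17, 16, 15, 14, 19]
18>14: swap(0,6), hi=5 ⇒ [14, 7, 3, 17, 16, 15, 18, 19]
14=14: mid=1
7<14: swap(0,1), lo=1 mid=2 ⇒ [7, 14, 3, 17, 16, 15, 18, 19]
3<14: swap(1,2), lo=2 mid=3 ⇒ [7, 3, 14, 17, 16, 15, 18, 19]
17>14: swap(3,5), hi=4 ⇒ [7, 3, 14, 15, 16, 17, 18, 19]
15>14: swap(3,4), hi=3 ⇒ [7, 3, 14, 16, 15, 17, 18, 19]
16>14: swap(3,3), hi=2 ⇒ [7, 3, 14, 16, 15, 17, 18, 19]
done. lo=2 hi=2; v=[7, 3, 14, 16, 15, 17, 18, 19]

[7, 3, 14, 16, 15, 17, 18, 19]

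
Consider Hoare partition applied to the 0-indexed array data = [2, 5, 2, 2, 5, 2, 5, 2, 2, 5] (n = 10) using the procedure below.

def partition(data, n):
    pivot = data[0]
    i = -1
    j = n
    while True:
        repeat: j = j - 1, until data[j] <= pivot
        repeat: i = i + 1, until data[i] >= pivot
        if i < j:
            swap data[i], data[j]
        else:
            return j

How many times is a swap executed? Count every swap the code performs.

pivot=2
j stops at 8 (2), i stops at 0 (2); swap ⇒ [2, 5, 2, 2, 5, 2, 5, 2, 2, 5]
j stops at 7 (2), i stops at 1 (5); swap ⇒ [2, 2, 2, 2, 5, 2, 5, 5, 2, 5]
j stops at 5 (2), i stops at 2 (2); swap ⇒ [2, 2, 2, 2, 5, 2, 5, 5, 2, 5]
j stops at 3, i stops at 3; i≥j ⇒ return 3. data=[2, 2, 2, 2, 5, 2, 5, 5, 2, 5]

3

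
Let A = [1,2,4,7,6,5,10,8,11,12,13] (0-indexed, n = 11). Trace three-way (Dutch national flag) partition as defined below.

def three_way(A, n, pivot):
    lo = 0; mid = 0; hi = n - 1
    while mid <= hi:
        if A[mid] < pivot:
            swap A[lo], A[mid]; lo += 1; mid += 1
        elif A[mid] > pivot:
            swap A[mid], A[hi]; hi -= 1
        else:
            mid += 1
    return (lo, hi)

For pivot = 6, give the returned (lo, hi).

lo=0 mid=0 hi=10
1<6: swap(0,0), lo=1 mid=1 ⇒ [1,2,4,7,6,5,10,8,11,12,13]
2<6: swap(1,1), lo=2 mid=2 ⇒ [1,2,4,7,6,5,10,8,11,12,13]
4<6: swap(2,2), lo=3 mid=3 ⇒ [1,2,4,7,6,5,10,8,11,12,13]
7>6: swap(3,10), hi=9 ⇒ [1,2,4,13,6,5,10,8,11,12,7]
13>6: swap(3,9), hi=8 ⇒ [1,2,4,12,6,5,10,8,11,13,7]
12>6: swap(3,8), hi=7 ⇒ [1,2,4,11,6,5,10,8,12,13,7]
11>6: swap(3,7), hi=6 ⇒ [1,2,4,8,6,5,10,11,12,13,7]
8>6: swap(3,6), hi=5 ⇒ [1,2,4,10,6,5,8,11,12,13,7]
10>6: swap(3,5), hi=4 ⇒ [1,2,4,5,6,10,8,11,12,13,7]
5<6: swap(3,3), lo=4 mid=4 ⇒ [1,2,4,5,6,10,8,11,12,13,7]
6=6: mid=5
done. lo=4 hi=4; A=[1,2,4,5,6,10,8,11,12,13,7]

(4, 4)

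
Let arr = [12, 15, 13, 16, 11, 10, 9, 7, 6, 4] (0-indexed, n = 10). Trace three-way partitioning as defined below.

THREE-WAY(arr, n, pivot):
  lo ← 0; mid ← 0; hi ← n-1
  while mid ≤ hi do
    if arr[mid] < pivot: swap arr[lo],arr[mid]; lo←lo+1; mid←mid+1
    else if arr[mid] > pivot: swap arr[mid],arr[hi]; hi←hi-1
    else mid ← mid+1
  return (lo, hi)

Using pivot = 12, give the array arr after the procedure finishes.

[4, 6, 7, 11, 10, 9, 12, 16, 13, 15]

pivot = 12; lo=0, mid=0, hi=9
arr[mid]=12=12: mid=1
arr[mid]=15>12: swap arr[1],arr[9]; hi=8 → [12, 4, 13, 16, 11, 10, 9, 7, 6, 15]
arr[mid]=4<12: swap arr[0],arr[1]; lo=1,mid=2 → [4, 12, 13, 16, 11, 10, 9, 7, 6, 15]
arr[mid]=13>12: swap arr[2],arr[8]; hi=7 → [4, 12, 6, 16, 11, 10, 9, 7, 13, 15]
arr[mid]=6<12: swap arr[1],arr[2]; lo=2,mid=3 → [4, 6, 12, 16, 11, 10, 9, 7, 13, 15]
arr[mid]=16>12: swap arr[3],arr[7]; hi=6 → [4, 6, 12, 7, 11, 10, 9, 16, 13, 15]
arr[mid]=7<12: swap arr[2],arr[3]; lo=3,mid=4 → [4, 6, 7, 12, 11, 10, 9, 16, 13, 15]
arr[mid]=11<12: swap arr[3],arr[4]; lo=4,mid=5 → [4, 6, 7, 11, 12, 10, 9, 16, 13, 15]
arr[mid]=10<12: swap arr[4],arr[5]; lo=5,mid=6 → [4, 6, 7, 11, 10, 12, 9, 16, 13, 15]
arr[mid]=9<12: swap arr[5],arr[6]; lo=6,mid=7 → [4, 6, 7, 11, 10, 9, 12, 16, 13, 15]
end: lo=6, hi=6; arr = [4, 6, 7, 11, 10, 9, 12, 16, 13, 15]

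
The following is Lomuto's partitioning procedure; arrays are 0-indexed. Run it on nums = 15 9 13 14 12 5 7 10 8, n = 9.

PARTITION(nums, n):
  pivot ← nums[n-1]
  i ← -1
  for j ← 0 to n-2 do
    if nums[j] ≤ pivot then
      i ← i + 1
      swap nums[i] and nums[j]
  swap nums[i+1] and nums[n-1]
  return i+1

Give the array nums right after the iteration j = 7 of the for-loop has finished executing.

5 7 13 14 12 15 9 10 8

pivot=8, i=-1
j=0: 15>8, skip
j=1: 9>8, skip
j=2: 13>8, skip
j=3: 14>8, skip
j=4: 12>8, skip
j=5: 5≤8, i=0, swap(0,5) ⇒ 5 9 13 14 12 15 7 10 8
j=6: 7≤8, i=1, swap(1,6) ⇒ 5 7 13 14 12 15 9 10 8
j=7: 10>8, skip
(after j=7) nums = 5 7 13 14 12 15 9 10 8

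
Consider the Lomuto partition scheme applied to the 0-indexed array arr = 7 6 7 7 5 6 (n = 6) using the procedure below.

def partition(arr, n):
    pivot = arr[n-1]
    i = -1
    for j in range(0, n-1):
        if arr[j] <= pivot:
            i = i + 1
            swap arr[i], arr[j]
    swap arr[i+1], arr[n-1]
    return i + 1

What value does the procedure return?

pivot=6, i=-1
j=0: 7>6, skip
j=1: 6≤6, i=0, swap(0,1) ⇒ 6 7 7 7 5 6
j=2: 7>6, skip
j=3: 7>6, skip
j=4: 5≤6, i=1, swap(1,4) ⇒ 6 5 7 7 7 6
swap(2,5) ⇒ 6 5 6 7 7 7; return 2

2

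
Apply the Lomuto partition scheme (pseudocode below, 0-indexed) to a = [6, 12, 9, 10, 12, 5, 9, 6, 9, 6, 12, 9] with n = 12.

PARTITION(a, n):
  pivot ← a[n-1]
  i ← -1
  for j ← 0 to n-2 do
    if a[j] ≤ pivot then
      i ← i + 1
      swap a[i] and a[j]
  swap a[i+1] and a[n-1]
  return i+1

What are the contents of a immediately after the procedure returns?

[6, 9, 5, 9, 6, 9, 6, 9, 12, 10, 12, 12]

pivot = a[11] = 9; i = -1
j=0: a[0]=6 ≤ 9 → i=0, swap a[0],a[0] (no change) → [6, 12, 9, 10, 12, 5, 9, 6, 9, 6, 12, 9]
j=1: a[1]=12 > 9 → no swap
j=2: a[2]=9 ≤ 9 → i=1, swap a[1],a[2] → [6, 9, 12, 10, 12, 5, 9, 6, 9, 6, 12, 9]
j=3: a[3]=10 > 9 → no swap
j=4: a[4]=12 > 9 → no swap
j=5: a[5]=5 ≤ 9 → i=2, swap a[2],a[5] → [6, 9, 5, 10, 12, 12, 9, 6, 9, 6, 12, 9]
j=6: a[6]=9 ≤ 9 → i=3, swap a[3],a[6] → [6, 9, 5, 9, 12, 12, 10, 6, 9, 6, 12, 9]
j=7: a[7]=6 ≤ 9 → i=4, swap a[4],a[7] → [6, 9, 5, 9, 6, 12, 10, 12, 9, 6, 12, 9]
j=8: a[8]=9 ≤ 9 → i=5, swap a[5],a[8] → [6, 9, 5, 9, 6, 9, 10, 12, 12, 6, 12, 9]
j=9: a[9]=6 ≤ 9 → i=6, swap a[6],a[9] → [6, 9, 5, 9, 6, 9, 6, 12, 12, 10, 12, 9]
j=10: a[10]=12 > 9 → no swap
final swap a[7],a[11] → [6, 9, 5, 9, 6, 9, 6, 9, 12, 10, 12, 12]; return 7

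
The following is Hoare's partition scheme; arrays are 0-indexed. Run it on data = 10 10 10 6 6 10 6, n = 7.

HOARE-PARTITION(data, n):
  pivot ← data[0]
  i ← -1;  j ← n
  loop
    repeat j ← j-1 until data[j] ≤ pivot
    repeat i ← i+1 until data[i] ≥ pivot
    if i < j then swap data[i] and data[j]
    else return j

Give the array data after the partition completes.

6 10 6 6 10 10 10

pivot=10
j stops at 6 (6), i stops at 0 (10); swap ⇒ 6 10 10 6 6 10 10
j stops at 5 (10), i stops at 1 (10); swap ⇒ 6 10 10 6 6 10 10
j stops at 4 (6), i stops at 2 (10); swap ⇒ 6 10 6 6 10 10 10
j stops at 3, i stops at 4; i≥j ⇒ return 3. data=6 10 6 6 10 10 10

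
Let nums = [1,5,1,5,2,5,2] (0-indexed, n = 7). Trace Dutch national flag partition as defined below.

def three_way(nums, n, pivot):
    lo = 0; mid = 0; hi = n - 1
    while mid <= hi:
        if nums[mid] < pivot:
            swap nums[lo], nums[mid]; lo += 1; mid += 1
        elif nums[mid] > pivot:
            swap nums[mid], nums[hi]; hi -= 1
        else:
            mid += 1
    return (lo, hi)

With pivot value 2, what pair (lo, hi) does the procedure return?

(2, 3)

pivot = 2; lo=0, mid=0, hi=6
nums[mid]=1<2: swap nums[0],nums[0]; lo=1,mid=1 → [1,5,1,5,2,5,2]
nums[mid]=5>2: swap nums[1],nums[6]; hi=5 → [1,2,1,5,2,5,5]
nums[mid]=2=2: mid=2
nums[mid]=1<2: swap nums[1],nums[2]; lo=2,mid=3 → [1,1,2,5,2,5,5]
nums[mid]=5>2: swap nums[3],nums[5]; hi=4 → [1,1,2,5,2,5,5]
nums[mid]=5>2: swap nums[3],nums[4]; hi=3 → [1,1,2,2,5,5,5]
nums[mid]=2=2: mid=4
end: lo=2, hi=3; nums = [1,1,2,2,5,5,5]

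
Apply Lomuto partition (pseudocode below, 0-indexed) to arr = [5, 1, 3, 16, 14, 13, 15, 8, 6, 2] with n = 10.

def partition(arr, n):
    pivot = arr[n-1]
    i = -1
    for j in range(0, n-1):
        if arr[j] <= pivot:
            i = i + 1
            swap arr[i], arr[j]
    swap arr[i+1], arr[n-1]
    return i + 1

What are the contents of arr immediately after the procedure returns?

[1, 2, 3, 16, 14, 13, 15, 8, 6, 5]

pivot = arr[9] = 2; i = -1
j=0: arr[0]=5 > 2 → no swap
j=1: arr[1]=1 ≤ 2 → i=0, swap arr[0],arr[1] → [1, 5, 3, 16, 14, 13, 15, 8, 6, 2]
j=2: arr[2]=3 > 2 → no swap
j=3: arr[3]=16 > 2 → no swap
j=4: arr[4]=14 > 2 → no swap
j=5: arr[5]=13 > 2 → no swap
j=6: arr[6]=15 > 2 → no swap
j=7: arr[7]=8 > 2 → no swap
j=8: arr[8]=6 > 2 → no swap
final swap arr[1],arr[9] → [1, 2, 3, 16, 14, 13, 15, 8, 6, 5]; return 1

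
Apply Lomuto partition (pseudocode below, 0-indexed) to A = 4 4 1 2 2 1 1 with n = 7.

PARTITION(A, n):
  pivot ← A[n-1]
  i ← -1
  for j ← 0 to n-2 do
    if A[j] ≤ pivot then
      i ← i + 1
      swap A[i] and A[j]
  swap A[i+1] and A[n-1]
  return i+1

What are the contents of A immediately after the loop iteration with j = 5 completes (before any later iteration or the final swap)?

pivot = A[6] = 1; i = -1
j=0: A[0]=4 > 1 → no swap
j=1: A[1]=4 > 1 → no swap
j=2: A[2]=1 ≤ 1 → i=0, swap A[0],A[2] → 1 4 4 2 2 1 1
j=3: A[3]=2 > 1 → no swap
j=4: A[4]=2 > 1 → no swap
j=5: A[5]=1 ≤ 1 → i=1, swap A[1],A[5] → 1 1 4 2 2 4 1
(after j=5) A = 1 1 4 2 2 4 1

1 1 4 2 2 4 1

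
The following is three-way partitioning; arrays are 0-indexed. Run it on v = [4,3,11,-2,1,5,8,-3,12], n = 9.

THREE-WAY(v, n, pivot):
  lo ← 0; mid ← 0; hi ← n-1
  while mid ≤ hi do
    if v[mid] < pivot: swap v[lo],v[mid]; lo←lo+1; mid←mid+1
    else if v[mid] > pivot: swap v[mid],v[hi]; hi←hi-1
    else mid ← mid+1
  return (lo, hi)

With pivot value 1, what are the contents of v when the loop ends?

[-3,-2,1,11,5,8,3,12,4]

pivot = 1; lo=0, mid=0, hi=8
v[mid]=4>1: swap v[0],v[8]; hi=7 → [12,3,11,-2,1,5,8,-3,4]
v[mid]=12>1: swap v[0],v[7]; hi=6 → [-3,3,11,-2,1,5,8,12,4]
v[mid]=-3<1: swap v[0],v[0]; lo=1,mid=1 → [-3,3,11,-2,1,5,8,12,4]
v[mid]=3>1: swap v[1],v[6]; hi=5 → [-3,8,11,-2,1,5,3,12,4]
v[mid]=8>1: swap v[1],v[5]; hi=4 → [-3,5,11,-2,1,8,3,12,4]
v[mid]=5>1: swap v[1],v[4]; hi=3 → [-3,1,11,-2,5,8,3,12,4]
v[mid]=1=1: mid=2
v[mid]=11>1: swap v[2],v[3]; hi=2 → [-3,1,-2,11,5,8,3,12,4]
v[mid]=-2<1: swap v[1],v[2]; lo=2,mid=3 → [-3,-2,1,11,5,8,3,12,4]
end: lo=2, hi=2; v = [-3,-2,1,11,5,8,3,12,4]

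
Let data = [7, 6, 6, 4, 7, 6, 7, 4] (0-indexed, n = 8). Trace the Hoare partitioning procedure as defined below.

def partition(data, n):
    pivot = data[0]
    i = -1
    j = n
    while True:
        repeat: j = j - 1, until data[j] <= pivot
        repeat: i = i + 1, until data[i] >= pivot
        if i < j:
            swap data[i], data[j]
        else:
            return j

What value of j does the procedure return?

pivot = data[0] = 7; i = -1, j = 8
j→7 (data[7]=4≤7), i→0 (data[0]=7≥7); i<j, swap → [4, 6, 6, 4, 7, 6, 7, 7]
j→6 (data[6]=7≤7), i→4 (data[4]=7≥7); i<j, swap → [4, 6, 6, 4, 7, 6, 7, 7]
j→5, i→6; i≥j, return j=5. data = [4, 6, 6, 4, 7, 6, 7, 7]

5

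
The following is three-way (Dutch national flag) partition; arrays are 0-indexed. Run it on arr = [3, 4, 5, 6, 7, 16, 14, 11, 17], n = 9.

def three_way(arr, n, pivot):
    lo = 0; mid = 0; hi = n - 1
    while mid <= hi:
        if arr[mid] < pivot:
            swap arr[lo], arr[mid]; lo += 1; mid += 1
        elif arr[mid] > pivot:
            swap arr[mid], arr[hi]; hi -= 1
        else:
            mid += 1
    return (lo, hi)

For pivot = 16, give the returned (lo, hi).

(7, 7)

lo=0 mid=0 hi=8
3<16: swap(0,0), lo=1 mid=1 ⇒ [3, 4, 5, 6, 7, 16, 14, 11, 17]
4<16: swap(1,1), lo=2 mid=2 ⇒ [3, 4, 5, 6, 7, 16, 14, 11, 17]
5<16: swap(2,2), lo=3 mid=3 ⇒ [3, 4, 5, 6, 7, 16, 14, 11, 17]
6<16: swap(3,3), lo=4 mid=4 ⇒ [3, 4, 5, 6, 7, 16, 14, 11, 17]
7<16: swap(4,4), lo=5 mid=5 ⇒ [3, 4, 5, 6, 7, 16, 14, 11, 17]
16=16: mid=6
14<16: swap(5,6), lo=6 mid=7 ⇒ [3, 4, 5, 6, 7, 14, 16, 11, 17]
11<16: swap(6,7), lo=7 mid=8 ⇒ [3, 4, 5, 6, 7, 14, 11, 16, 17]
17>16: swap(8,8), hi=7 ⇒ [3, 4, 5, 6, 7, 14, 11, 16, 17]
done. lo=7 hi=7; arr=[3, 4, 5, 6, 7, 14, 11, 16, 17]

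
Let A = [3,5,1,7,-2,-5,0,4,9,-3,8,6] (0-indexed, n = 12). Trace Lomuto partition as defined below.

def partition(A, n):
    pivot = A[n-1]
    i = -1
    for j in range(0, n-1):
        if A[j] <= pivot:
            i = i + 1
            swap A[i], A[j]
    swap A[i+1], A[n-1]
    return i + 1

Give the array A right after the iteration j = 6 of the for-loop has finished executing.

pivot = A[11] = 6; i = -1
j=0: A[0]=3 ≤ 6 → i=0, swap A[0],A[0] (no change) → [3,5,1,7,-2,-5,0,4,9,-3,8,6]
j=1: A[1]=5 ≤ 6 → i=1, swap A[1],A[1] (no change) → [3,5,1,7,-2,-5,0,4,9,-3,8,6]
j=2: A[2]=1 ≤ 6 → i=2, swap A[2],A[2] (no change) → [3,5,1,7,-2,-5,0,4,9,-3,8,6]
j=3: A[3]=7 > 6 → no swap
j=4: A[4]=-2 ≤ 6 → i=3, swap A[3],A[4] → [3,5,1,-2,7,-5,0,4,9,-3,8,6]
j=5: A[5]=-5 ≤ 6 → i=4, swap A[4],A[5] → [3,5,1,-2,-5,7,0,4,9,-3,8,6]
j=6: A[6]=0 ≤ 6 → i=5, swap A[5],A[6] → [3,5,1,-2,-5,0,7,4,9,-3,8,6]
(after j=6) A = [3,5,1,-2,-5,0,7,4,9,-3,8,6]

[3,5,1,-2,-5,0,7,4,9,-3,8,6]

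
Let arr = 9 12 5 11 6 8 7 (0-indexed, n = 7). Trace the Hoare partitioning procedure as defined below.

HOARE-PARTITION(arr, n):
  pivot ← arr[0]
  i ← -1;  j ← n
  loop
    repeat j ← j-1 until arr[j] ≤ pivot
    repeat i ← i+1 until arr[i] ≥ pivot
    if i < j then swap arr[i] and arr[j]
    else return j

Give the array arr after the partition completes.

pivot=9
j stops at 6 (7), i stops at 0 (9); swap ⇒ 7 12 5 11 6 8 9
j stops at 5 (8), i stops at 1 (12); swap ⇒ 7 8 5 11 6 12 9
j stops at 4 (6), i stops at 3 (11); swap ⇒ 7 8 5 6 11 12 9
j stops at 3, i stops at 4; i≥j ⇒ return 3. arr=7 8 5 6 11 12 9

7 8 5 6 11 12 9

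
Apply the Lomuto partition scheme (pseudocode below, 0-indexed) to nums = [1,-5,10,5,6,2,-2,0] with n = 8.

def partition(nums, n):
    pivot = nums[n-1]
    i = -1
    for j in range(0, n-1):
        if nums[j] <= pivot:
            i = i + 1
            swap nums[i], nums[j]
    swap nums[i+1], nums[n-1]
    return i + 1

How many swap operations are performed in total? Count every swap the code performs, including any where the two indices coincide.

3

pivot = nums[7] = 0; i = -1
j=0: nums[0]=1 > 0 → no swap
j=1: nums[1]=-5 ≤ 0 → i=0, swap nums[0],nums[1] → [-5,1,10,5,6,2,-2,0]
j=2: nums[2]=10 > 0 → no swap
j=3: nums[3]=5 > 0 → no swap
j=4: nums[4]=6 > 0 → no swap
j=5: nums[5]=2 > 0 → no swap
j=6: nums[6]=-2 ≤ 0 → i=1, swap nums[1],nums[6] → [-5,-2,10,5,6,2,1,0]
final swap nums[2],nums[7] → [-5,-2,0,5,6,2,1,10]; return 2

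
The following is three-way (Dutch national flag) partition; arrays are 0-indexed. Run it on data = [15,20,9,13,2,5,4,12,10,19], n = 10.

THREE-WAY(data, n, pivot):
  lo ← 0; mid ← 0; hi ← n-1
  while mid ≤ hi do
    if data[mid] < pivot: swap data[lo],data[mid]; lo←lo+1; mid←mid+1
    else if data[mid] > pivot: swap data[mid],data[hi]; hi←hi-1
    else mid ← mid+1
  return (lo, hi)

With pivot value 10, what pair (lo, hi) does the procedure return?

lo=0 mid=0 hi=9
15>10: swap(0,9), hi=8 ⇒ [19,20,9,13,2,5,4,12,10,15]
19>10: swap(0,8), hi=7 ⇒ [10,20,9,13,2,5,4,12,19,15]
10=10: mid=1
20>10: swap(1,7), hi=6 ⇒ [10,12,9,13,2,5,4,20,19,15]
12>10: swap(1,6), hi=5 ⇒ [10,4,9,13,2,5,12,20,19,15]
4<10: swap(0,1), lo=1 mid=2 ⇒ [4,10,9,13,2,5,12,20,19,15]
9<10: swap(1,2), lo=2 mid=3 ⇒ [4,9,10,13,2,5,12,20,19,15]
13>10: swap(3,5), hi=4 ⇒ [4,9,10,5,2,13,12,20,19,15]
5<10: swap(2,3), lo=3 mid=4 ⇒ [4,9,5,10,2,13,12,20,19,15]
2<10: swap(3,4), lo=4 mid=5 ⇒ [4,9,5,2,10,13,12,20,19,15]
done. lo=4 hi=4; data=[4,9,5,2,10,13,12,20,19,15]

(4, 4)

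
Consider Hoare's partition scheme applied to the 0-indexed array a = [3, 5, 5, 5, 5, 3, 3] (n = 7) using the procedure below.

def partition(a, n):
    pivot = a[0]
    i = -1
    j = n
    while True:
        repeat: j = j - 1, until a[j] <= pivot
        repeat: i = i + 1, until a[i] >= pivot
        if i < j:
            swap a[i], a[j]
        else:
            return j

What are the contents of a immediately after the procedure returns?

[3, 3, 5, 5, 5, 5, 3]

pivot = a[0] = 3; i = -1, j = 7
j→6 (a[6]=3≤3), i→0 (a[0]=3≥3); i<j, swap → [3, 5, 5, 5, 5, 3, 3]
j→5 (a[5]=3≤3), i→1 (a[1]=5≥3); i<j, swap → [3, 3, 5, 5, 5, 5, 3]
j→1, i→2; i≥j, return j=1. a = [3, 3, 5, 5, 5, 5, 3]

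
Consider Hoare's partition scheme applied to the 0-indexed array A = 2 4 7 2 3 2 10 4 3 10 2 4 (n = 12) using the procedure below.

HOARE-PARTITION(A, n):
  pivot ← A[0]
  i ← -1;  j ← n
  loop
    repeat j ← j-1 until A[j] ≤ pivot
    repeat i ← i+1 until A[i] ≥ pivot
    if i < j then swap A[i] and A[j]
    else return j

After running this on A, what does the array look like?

pivot = A[0] = 2; i = -1, j = 12
j→10 (A[10]=2≤2), i→0 (A[0]=2≥2); i<j, swap → 2 4 7 2 3 2 10 4 3 10 2 4
j→5 (A[5]=2≤2), i→1 (A[1]=4≥2); i<j, swap → 2 2 7 2 3 4 10 4 3 10 2 4
j→3 (A[3]=2≤2), i→2 (A[2]=7≥2); i<j, swap → 2 2 2 7 3 4 10 4 3 10 2 4
j→2, i→3; i≥j, return j=2. A = 2 2 2 7 3 4 10 4 3 10 2 4

2 2 2 7 3 4 10 4 3 10 2 4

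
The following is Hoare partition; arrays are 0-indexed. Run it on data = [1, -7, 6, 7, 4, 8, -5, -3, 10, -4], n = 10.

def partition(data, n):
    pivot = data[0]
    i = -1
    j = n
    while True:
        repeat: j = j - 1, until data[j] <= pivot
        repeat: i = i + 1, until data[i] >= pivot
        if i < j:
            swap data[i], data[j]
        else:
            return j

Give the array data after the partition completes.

pivot=1
j stops at 9 (-4), i stops at 0 (1); swap ⇒ [-4, -7, 6, 7, 4, 8, -5, -3, 10, 1]
j stops at 7 (-3), i stops at 2 (6); swap ⇒ [-4, -7, -3, 7, 4, 8, -5, 6, 10, 1]
j stops at 6 (-5), i stops at 3 (7); swap ⇒ [-4, -7, -3, -5, 4, 8, 7, 6, 10, 1]
j stops at 3, i stops at 4; i≥j ⇒ return 3. data=[-4, -7, -3, -5, 4, 8, 7, 6, 10, 1]

[-4, -7, -3, -5, 4, 8, 7, 6, 10, 1]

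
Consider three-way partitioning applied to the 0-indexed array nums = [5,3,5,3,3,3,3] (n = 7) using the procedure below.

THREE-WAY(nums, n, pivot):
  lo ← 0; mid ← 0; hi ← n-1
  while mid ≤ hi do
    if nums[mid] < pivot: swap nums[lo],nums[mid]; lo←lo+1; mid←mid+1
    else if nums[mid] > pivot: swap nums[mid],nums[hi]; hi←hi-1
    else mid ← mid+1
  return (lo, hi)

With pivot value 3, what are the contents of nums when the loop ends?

pivot = 3; lo=0, mid=0, hi=6
nums[mid]=5>3: swap nums[0],nums[6]; hi=5 → [3,3,5,3,3,3,5]
nums[mid]=3=3: mid=1
nums[mid]=3=3: mid=2
nums[mid]=5>3: swap nums[2],nums[5]; hi=4 → [3,3,3,3,3,5,5]
nums[mid]=3=3: mid=3
nums[mid]=3=3: mid=4
nums[mid]=3=3: mid=5
end: lo=0, hi=4; nums = [3,3,3,3,3,5,5]

[3,3,3,3,3,5,5]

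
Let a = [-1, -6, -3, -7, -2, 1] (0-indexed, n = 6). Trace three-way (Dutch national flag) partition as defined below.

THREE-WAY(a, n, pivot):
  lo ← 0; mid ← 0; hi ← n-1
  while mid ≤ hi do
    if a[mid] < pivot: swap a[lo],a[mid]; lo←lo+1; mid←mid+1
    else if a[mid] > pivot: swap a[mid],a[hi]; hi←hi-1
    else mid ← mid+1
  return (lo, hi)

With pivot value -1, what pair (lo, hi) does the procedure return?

pivot = -1; lo=0, mid=0, hi=5
a[mid]=-1=-1: mid=1
a[mid]=-6<-1: swap a[0],a[1]; lo=1,mid=2 → [-6, -1, -3, -7, -2, 1]
a[mid]=-3<-1: swap a[1],a[2]; lo=2,mid=3 → [-6, -3, -1, -7, -2, 1]
a[mid]=-7<-1: swap a[2],a[3]; lo=3,mid=4 → [-6, -3, -7, -1, -2, 1]
a[mid]=-2<-1: swap a[3],a[4]; lo=4,mid=5 → [-6, -3, -7, -2, -1, 1]
a[mid]=1>-1: swap a[5],a[5]; hi=4 → [-6, -3, -7, -2, -1, 1]
end: lo=4, hi=4; a = [-6, -3, -7, -2, -1, 1]

(4, 4)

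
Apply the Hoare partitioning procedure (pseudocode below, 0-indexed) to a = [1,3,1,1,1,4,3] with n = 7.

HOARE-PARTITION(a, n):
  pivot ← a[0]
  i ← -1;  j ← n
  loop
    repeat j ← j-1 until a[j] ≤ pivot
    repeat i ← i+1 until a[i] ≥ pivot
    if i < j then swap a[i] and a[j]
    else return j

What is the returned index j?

pivot = a[0] = 1; i = -1, j = 7
j→4 (a[4]=1≤1), i→0 (a[0]=1≥1); i<j, swap → [1,3,1,1,1,4,3]
j→3 (a[3]=1≤1), i→1 (a[1]=3≥1); i<j, swap → [1,1,1,3,1,4,3]
j→2, i→2; i≥j, return j=2. a = [1,1,1,3,1,4,3]

2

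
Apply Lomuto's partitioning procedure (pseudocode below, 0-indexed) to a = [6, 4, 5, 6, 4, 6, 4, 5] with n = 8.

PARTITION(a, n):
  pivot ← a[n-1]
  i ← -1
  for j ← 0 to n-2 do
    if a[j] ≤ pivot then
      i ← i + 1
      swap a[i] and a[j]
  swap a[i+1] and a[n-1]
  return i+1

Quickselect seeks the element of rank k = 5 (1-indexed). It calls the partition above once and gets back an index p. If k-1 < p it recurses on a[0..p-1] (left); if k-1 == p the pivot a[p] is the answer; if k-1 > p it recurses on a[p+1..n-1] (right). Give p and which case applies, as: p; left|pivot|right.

pivot = a[7] = 5; i = -1
j=0: a[0]=6 > 5 → no swap
j=1: a[1]=4 ≤ 5 → i=0, swap a[0],a[1] → [4, 6, 5, 6, 4, 6, 4, 5]
j=2: a[2]=5 ≤ 5 → i=1, swap a[1],a[2] → [4, 5, 6, 6, 4, 6, 4, 5]
j=3: a[3]=6 > 5 → no swap
j=4: a[4]=4 ≤ 5 → i=2, swap a[2],a[4] → [4, 5, 4, 6, 6, 6, 4, 5]
j=5: a[5]=6 > 5 → no swap
j=6: a[6]=4 ≤ 5 → i=3, swap a[3],a[6] → [4, 5, 4, 4, 6, 6, 6, 5]
final swap a[4],a[7] → [4, 5, 4, 4, 5, 6, 6, 6]; return 4
p = 4; k-1 = 4 == 4 ⇒ pivot

4; pivot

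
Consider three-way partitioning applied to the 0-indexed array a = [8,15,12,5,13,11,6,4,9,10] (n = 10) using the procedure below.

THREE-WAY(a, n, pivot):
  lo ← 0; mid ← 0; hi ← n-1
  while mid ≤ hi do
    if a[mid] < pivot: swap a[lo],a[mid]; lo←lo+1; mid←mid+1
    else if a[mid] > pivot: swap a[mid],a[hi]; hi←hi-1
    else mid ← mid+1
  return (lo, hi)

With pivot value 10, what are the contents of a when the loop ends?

lo=0 mid=0 hi=9
8<10: swap(0,0), lo=1 mid=1 ⇒ [8,15,12,5,13,11,6,4,9,10]
15>10: swap(1,9), hi=8 ⇒ [8,10,12,5,13,11,6,4,9,15]
10=10: mid=2
12>10: swap(2,8), hi=7 ⇒ [8,10,9,5,13,11,6,4,12,15]
9<10: swap(1,2), lo=2 mid=3 ⇒ [8,9,10,5,13,11,6,4,12,15]
5<10: swap(2,3), lo=3 mid=4 ⇒ [8,9,5,10,13,11,6,4,12,15]
13>10: swap(4,7), hi=6 ⇒ [8,9,5,10,4,11,6,13,12,15]
4<10: swap(3,4), lo=4 mid=5 ⇒ [8,9,5,4,10,11,6,13,12,15]
11>10: swap(5,6), hi=5 ⇒ [8,9,5,4,10,6,11,13,12,15]
6<10: swap(4,5), lo=5 mid=6 ⇒ [8,9,5,4,6,10,11,13,12,15]
done. lo=5 hi=5; a=[8,9,5,4,6,10,11,13,12,15]

[8,9,5,4,6,10,11,13,12,15]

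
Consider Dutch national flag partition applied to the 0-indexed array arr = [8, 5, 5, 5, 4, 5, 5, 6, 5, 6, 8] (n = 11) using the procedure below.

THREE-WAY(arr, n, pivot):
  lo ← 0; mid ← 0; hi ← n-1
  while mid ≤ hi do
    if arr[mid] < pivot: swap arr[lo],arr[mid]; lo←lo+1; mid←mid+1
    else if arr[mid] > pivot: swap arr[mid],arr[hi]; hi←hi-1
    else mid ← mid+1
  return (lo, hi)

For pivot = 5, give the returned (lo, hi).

lo=0 mid=0 hi=10
8>5: swap(0,10), hi=9 ⇒ [8, 5, 5, 5, 4, 5, 5, 6, 5, 6, 8]
8>5: swap(0,9), hi=8 ⇒ [6, 5, 5, 5, 4, 5, 5, 6, 5, 8, 8]
6>5: swap(0,8), hi=7 ⇒ [5, 5, 5, 5, 4, 5, 5, 6, 6, 8, 8]
5=5: mid=1
5=5: mid=2
5=5: mid=3
5=5: mid=4
4<5: swap(0,4), lo=1 mid=5 ⇒ [4, 5, 5, 5, 5, 5, 5, 6, 6, 8, 8]
5=5: mid=6
5=5: mid=7
6>5: swap(7,7), hi=6 ⇒ [4, 5, 5, 5, 5, 5, 5, 6, 6, 8, 8]
done. lo=1 hi=6; arr=[4, 5, 5, 5, 5, 5, 5, 6, 6, 8, 8]

(1, 6)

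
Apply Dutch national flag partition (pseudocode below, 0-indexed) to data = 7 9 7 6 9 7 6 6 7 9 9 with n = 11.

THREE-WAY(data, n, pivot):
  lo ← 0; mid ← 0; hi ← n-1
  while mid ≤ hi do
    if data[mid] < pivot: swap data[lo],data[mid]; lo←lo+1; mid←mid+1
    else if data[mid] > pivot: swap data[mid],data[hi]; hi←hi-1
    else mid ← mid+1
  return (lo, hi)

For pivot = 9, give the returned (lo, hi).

(7, 10)

lo=0 mid=0 hi=10
7<9: swap(0,0), lo=1 mid=1 ⇒ 7 9 7 6 9 7 6 6 7 9 9
9=9: mid=2
7<9: swap(1,2), lo=2 mid=3 ⇒ 7 7 9 6 9 7 6 6 7 9 9
6<9: swap(2,3), lo=3 mid=4 ⇒ 7 7 6 9 9 7 6 6 7 9 9
9=9: mid=5
7<9: swap(3,5), lo=4 mid=6 ⇒ 7 7 6 7 9 9 6 6 7 9 9
6<9: swap(4,6), lo=5 mid=7 ⇒ 7 7 6 7 6 9 9 6 7 9 9
6<9: swap(5,7), lo=6 mid=8 ⇒ 7 7 6 7 6 6 9 9 7 9 9
7<9: swap(6,8), lo=7 mid=9 ⇒ 7 7 6 7 6 6 7 9 9 9 9
9=9: mid=10
9=9: mid=11
done. lo=7 hi=10; data=7 7 6 7 6 6 7 9 9 9 9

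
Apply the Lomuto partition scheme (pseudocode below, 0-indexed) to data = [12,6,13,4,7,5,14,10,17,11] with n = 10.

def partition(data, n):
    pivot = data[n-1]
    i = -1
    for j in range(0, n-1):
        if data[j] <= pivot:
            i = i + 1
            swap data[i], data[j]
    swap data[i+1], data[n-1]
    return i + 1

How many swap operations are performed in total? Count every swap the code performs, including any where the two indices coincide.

6

pivot = data[9] = 11; i = -1
j=0: data[0]=12 > 11 → no swap
j=1: data[1]=6 ≤ 11 → i=0, swap data[0],data[1] → [6,12,13,4,7,5,14,10,17,11]
j=2: data[2]=13 > 11 → no swap
j=3: data[3]=4 ≤ 11 → i=1, swap data[1],data[3] → [6,4,13,12,7,5,14,10,17,11]
j=4: data[4]=7 ≤ 11 → i=2, swap data[2],data[4] → [6,4,7,12,13,5,14,10,17,11]
j=5: data[5]=5 ≤ 11 → i=3, swap data[3],data[5] → [6,4,7,5,13,12,14,10,17,11]
j=6: data[6]=14 > 11 → no swap
j=7: data[7]=10 ≤ 11 → i=4, swap data[4],data[7] → [6,4,7,5,10,12,14,13,17,11]
j=8: data[8]=17 > 11 → no swap
final swap data[5],data[9] → [6,4,7,5,10,11,14,13,17,12]; return 5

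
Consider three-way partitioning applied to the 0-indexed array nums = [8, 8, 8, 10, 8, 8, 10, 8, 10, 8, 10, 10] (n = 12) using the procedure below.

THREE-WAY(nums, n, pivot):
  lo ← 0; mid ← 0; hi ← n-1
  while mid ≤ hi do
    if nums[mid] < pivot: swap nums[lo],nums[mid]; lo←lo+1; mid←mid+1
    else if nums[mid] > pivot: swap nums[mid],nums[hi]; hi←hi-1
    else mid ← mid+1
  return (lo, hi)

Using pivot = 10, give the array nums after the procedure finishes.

[8, 8, 8, 8, 8, 8, 8, 10, 10, 10, 10, 10]

lo=0 mid=0 hi=11
8<10: swap(0,0), lo=1 mid=1 ⇒ [8, 8, 8, 10, 8, 8, 10, 8, 10, 8, 10, 10]
8<10: swap(1,1), lo=2 mid=2 ⇒ [8, 8, 8, 10, 8, 8, 10, 8, 10, 8, 10, 10]
8<10: swap(2,2), lo=3 mid=3 ⇒ [8, 8, 8, 10, 8, 8, 10, 8, 10, 8, 10, 10]
10=10: mid=4
8<10: swap(3,4), lo=4 mid=5 ⇒ [8, 8, 8, 8, 10, 8, 10, 8, 10, 8, 10, 10]
8<10: swap(4,5), lo=5 mid=6 ⇒ [8, 8, 8, 8, 8, 10, 10, 8, 10, 8, 10, 10]
10=10: mid=7
8<10: swap(5,7), lo=6 mid=8 ⇒ [8, 8, 8, 8, 8, 8, 10, 10, 10, 8, 10, 10]
10=10: mid=9
8<10: swap(6,9), lo=7 mid=10 ⇒ [8, 8, 8, 8, 8, 8, 8, 10, 10, 10, 10, 10]
10=10: mid=11
10=10: mid=12
done. lo=7 hi=11; nums=[8, 8, 8, 8, 8, 8, 8, 10, 10, 10, 10, 10]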